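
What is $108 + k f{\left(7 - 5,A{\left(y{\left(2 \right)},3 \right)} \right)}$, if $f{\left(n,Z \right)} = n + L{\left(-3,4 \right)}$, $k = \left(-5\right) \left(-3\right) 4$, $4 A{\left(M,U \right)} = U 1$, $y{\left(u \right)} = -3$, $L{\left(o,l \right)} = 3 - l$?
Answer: $168$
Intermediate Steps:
$A{\left(M,U \right)} = \frac{U}{4}$ ($A{\left(M,U \right)} = \frac{U 1}{4} = \frac{U}{4}$)
$k = 60$ ($k = 15 \cdot 4 = 60$)
$f{\left(n,Z \right)} = -1 + n$ ($f{\left(n,Z \right)} = n + \left(3 - 4\right) = n - 1 = -1 + n$)
$108 + k f{\left(7 - 5,A{\left(y{\left(2 \right)},3 \right)} \right)} = 108 + 60 \left(-1 + \left(7 - 5\right)\right) = 108 + 60 \left(-1 + 2\right) = 108 + 60 \cdot 1 = 108 + 60 = 168$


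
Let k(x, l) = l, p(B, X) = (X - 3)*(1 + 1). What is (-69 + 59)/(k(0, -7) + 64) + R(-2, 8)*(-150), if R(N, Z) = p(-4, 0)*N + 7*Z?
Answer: -581410/57 ≈ -10200.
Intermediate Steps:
p(B, X) = -6 + 2*X (p(B, X) = (-3 + X)*2 = -6 + 2*X)
R(N, Z) = -6*N + 7*Z (R(N, Z) = (-6 + 2*0)*N + 7*Z = (-6 + 0)*N + 7*Z = -6*N + 7*Z)
(-69 + 59)/(k(0, -7) + 64) + R(-2, 8)*(-150) = (-69 + 59)/(-7 + 64) + (-6*(-2) + 7*8)*(-150) = -10/57 + (12 + 56)*(-150) = -10*1/57 + 68*(-150) = -10/57 - 10200 = -581410/57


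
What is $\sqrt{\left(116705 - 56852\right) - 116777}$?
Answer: $2 i \sqrt{14231} \approx 238.59 i$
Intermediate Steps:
$\sqrt{\left(116705 - 56852\right) - 116777} = \sqrt{59853 - 116777} = \sqrt{-56924} = 2 i \sqrt{14231}$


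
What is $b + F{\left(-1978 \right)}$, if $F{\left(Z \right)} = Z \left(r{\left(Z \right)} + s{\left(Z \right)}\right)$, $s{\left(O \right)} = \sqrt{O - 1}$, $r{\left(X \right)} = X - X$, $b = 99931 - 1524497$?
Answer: $-1424566 - 1978 i \sqrt{1979} \approx -1.4246 \cdot 10^{6} - 87993.0 i$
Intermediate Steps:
$b = -1424566$ ($b = 99931 - 1524497 = -1424566$)
$r{\left(X \right)} = 0$
$s{\left(O \right)} = \sqrt{-1 + O}$
$F{\left(Z \right)} = Z \sqrt{-1 + Z}$ ($F{\left(Z \right)} = Z \left(0 + \sqrt{-1 + Z}\right) = Z \sqrt{-1 + Z}$)
$b + F{\left(-1978 \right)} = -1424566 - 1978 \sqrt{-1 - 1978} = -1424566 - 1978 \sqrt{-1979} = -1424566 - 1978 i \sqrt{1979}$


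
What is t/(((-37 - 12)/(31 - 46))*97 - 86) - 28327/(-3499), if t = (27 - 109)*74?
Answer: -220382579/12117037 ≈ -18.188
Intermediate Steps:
t = -6068 (t = -82*74 = -6068)
t/(((-37 - 12)/(31 - 46))*97 - 86) - 28327/(-3499) = -6068/(((-37 - 12)/(31 - 46))*97 - 86) - 28327/(-3499) = -6068/(-49/(-15)*97 - 86) - 28327*(-1/3499) = -6068/(-49*(-1/15)*97 - 86) + 28327/3499 = -6068/((49/15)*97 - 86) + 28327/3499 = -6068/(4753/15 - 86) + 28327/3499 = -6068/3463/15 + 28327/3499 = -6068*15/3463 + 28327/3499 = -91020/3463 + 28327/3499 = -220382579/12117037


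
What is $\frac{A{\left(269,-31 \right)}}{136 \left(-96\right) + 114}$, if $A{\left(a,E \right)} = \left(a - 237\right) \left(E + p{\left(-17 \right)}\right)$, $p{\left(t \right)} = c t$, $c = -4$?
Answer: $- \frac{592}{6471} \approx -0.091485$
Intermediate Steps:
$p{\left(t \right)} = - 4 t$
$A{\left(a,E \right)} = \left(-237 + a\right) \left(68 + E\right)$ ($A{\left(a,E \right)} = \left(a - 237\right) \left(E - -68\right) = \left(-237 + a\right) \left(E + 68\right) = \left(-237 + a\right) \left(68 + E\right)$)
$\frac{A{\left(269,-31 \right)}}{136 \left(-96\right) + 114} = \frac{-16116 - -7347 + 68 \cdot 269 - 8339}{136 \left(-96\right) + 114} = \frac{-16116 + 7347 + 18292 - 8339}{-13056 + 114} = \frac{1184}{-12942} = 1184 \left(- \frac{1}{12942}\right) = - \frac{592}{6471}$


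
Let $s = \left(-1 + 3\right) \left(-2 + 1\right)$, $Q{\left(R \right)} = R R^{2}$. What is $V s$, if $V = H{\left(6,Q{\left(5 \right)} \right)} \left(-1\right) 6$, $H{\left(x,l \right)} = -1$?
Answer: $-12$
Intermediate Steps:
$Q{\left(R \right)} = R^{3}$
$s = -2$ ($s = 2 \left(-1\right) = -2$)
$V = 6$ ($V = \left(-1\right) \left(-1\right) 6 = 1 \cdot 6 = 6$)
$V s = 6 \left(-2\right) = -12$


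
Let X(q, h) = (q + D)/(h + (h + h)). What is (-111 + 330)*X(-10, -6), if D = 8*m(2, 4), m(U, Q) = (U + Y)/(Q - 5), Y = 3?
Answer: 1825/3 ≈ 608.33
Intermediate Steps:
m(U, Q) = (3 + U)/(-5 + Q) (m(U, Q) = (U + 3)/(Q - 5) = (3 + U)/(-5 + Q))
D = -40 (D = 8*((3 + 2)/(-5 + 4)) = 8*(5/(-1)) = 8*(-1*5) = 8*(-5) = -40)
X(q, h) = (-40 + q)/(3*h) (X(q, h) = (q - 40)/(h + (h + h)) = (-40 + q)/(h + 2*h) = (-40 + q)/((3*h)) = (-40 + q)*(1/(3*h)) = (-40 + q)/(3*h))
(-111 + 330)*X(-10, -6) = (-111 + 330)*((1/3)*(-40 - 10)/(-6)) = 219*((1/3)*(-1/6)*(-50)) = 219*(25/9) = 1825/3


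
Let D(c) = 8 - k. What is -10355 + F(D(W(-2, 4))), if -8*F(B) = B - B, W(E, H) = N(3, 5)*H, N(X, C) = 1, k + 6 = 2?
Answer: -10355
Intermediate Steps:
k = -4 (k = -6 + 2 = -4)
W(E, H) = H (W(E, H) = 1*H = H)
D(c) = 12 (D(c) = 8 - 1*(-4) = 8 + 4 = 12)
F(B) = 0 (F(B) = -(B - B)/8 = -⅛*0 = 0)
-10355 + F(D(W(-2, 4))) = -10355 + 0 = -10355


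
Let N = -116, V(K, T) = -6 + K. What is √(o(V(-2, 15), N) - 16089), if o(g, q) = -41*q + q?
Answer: 107*I ≈ 107.0*I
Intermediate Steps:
o(g, q) = -40*q
√(o(V(-2, 15), N) - 16089) = √(-40*(-116) - 16089) = √(4640 - 16089) = √(-11449) = 107*I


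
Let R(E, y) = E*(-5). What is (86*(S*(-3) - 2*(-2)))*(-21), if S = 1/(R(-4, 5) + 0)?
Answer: -69531/10 ≈ -6953.1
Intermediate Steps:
R(E, y) = -5*E
S = 1/20 (S = 1/(-5*(-4) + 0) = 1/(20 + 0) = 1/20 ≈ 0.050000)
(86*(S*(-3) - 2*(-2)))*(-21) = (86*((1/20)*(-3) - 2*(-2)))*(-21) = (86*(-3/20 + 4))*(-21) = (86*(77/20))*(-21) = (3311/10)*(-21) = -69531/10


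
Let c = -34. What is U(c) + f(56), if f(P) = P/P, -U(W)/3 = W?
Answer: 103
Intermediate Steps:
U(W) = -3*W
f(P) = 1
U(c) + f(56) = -3*(-34) + 1 = 102 + 1 = 103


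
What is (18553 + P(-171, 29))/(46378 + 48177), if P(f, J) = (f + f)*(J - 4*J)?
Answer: 48307/94555 ≈ 0.51089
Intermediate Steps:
P(f, J) = -6*J*f (P(f, J) = (2*f)*(-3*J) = -6*J*f)
(18553 + P(-171, 29))/(46378 + 48177) = (18553 - 6*29*(-171))/(46378 + 48177) = (18553 + 29754)/94555 = 48307*(1/94555) = 48307/94555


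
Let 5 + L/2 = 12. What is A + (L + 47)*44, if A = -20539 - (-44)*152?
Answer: -11167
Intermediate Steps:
L = 14 (L = -10 + 2*12 = -10 + 24 = 14)
A = -13851 (A = -20539 - 1*(-6688) = -20539 + 6688 = -13851)
A + (L + 47)*44 = -13851 + (14 + 47)*44 = -13851 + 61*44 = -13851 + 2684 = -11167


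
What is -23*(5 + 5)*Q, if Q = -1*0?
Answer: 0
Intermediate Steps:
Q = 0
-23*(5 + 5)*Q = -23*(5 + 5)*0 = -230*0 = -23*0 = 0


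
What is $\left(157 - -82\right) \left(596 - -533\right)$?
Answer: $269831$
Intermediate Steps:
$\left(157 - -82\right) \left(596 - -533\right) = \left(157 + 82\right) \left(596 + 533\right) = 239 \cdot 1129 = 269831$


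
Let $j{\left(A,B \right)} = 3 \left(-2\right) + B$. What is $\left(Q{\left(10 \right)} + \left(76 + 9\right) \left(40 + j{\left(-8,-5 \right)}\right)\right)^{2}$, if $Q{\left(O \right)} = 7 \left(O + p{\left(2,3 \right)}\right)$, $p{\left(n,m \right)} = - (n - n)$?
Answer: $6426225$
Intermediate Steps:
$j{\left(A,B \right)} = -6 + B$
$p{\left(n,m \right)} = 0$ ($p{\left(n,m \right)} = \left(-1\right) 0 = 0$)
$Q{\left(O \right)} = 7 O$ ($Q{\left(O \right)} = 7 \left(O + 0\right) = 7 O$)
$\left(Q{\left(10 \right)} + \left(76 + 9\right) \left(40 + j{\left(-8,-5 \right)}\right)\right)^{2} = \left(7 \cdot 10 + \left(76 + 9\right) \left(40 - 11\right)\right)^{2} = \left(70 + 85 \left(40 - 11\right)\right)^{2} = \left(70 + 85 \cdot 29\right)^{2} = \left(70 + 2465\right)^{2} = 2535^{2} = 6426225$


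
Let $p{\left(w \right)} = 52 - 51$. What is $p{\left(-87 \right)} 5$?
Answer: $5$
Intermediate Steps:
$p{\left(w \right)} = 1$
$p{\left(-87 \right)} 5 = 1 \cdot 5 = 5$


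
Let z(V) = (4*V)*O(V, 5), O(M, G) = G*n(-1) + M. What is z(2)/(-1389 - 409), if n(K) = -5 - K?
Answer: 72/899 ≈ 0.080089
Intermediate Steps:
O(M, G) = M - 4*G (O(M, G) = G*(-5 - 1*(-1)) + M = G*(-5 + 1) + M = G*(-4) + M = -4*G + M = M - 4*G)
z(V) = 4*V*(-20 + V) (z(V) = (4*V)*(V - 4*5) = (4*V)*(V - 20) = (4*V)*(-20 + V) = 4*V*(-20 + V))
z(2)/(-1389 - 409) = (4*2*(-20 + 2))/(-1389 - 409) = (4*2*(-18))/(-1798) = -144*(-1/1798) = 72/899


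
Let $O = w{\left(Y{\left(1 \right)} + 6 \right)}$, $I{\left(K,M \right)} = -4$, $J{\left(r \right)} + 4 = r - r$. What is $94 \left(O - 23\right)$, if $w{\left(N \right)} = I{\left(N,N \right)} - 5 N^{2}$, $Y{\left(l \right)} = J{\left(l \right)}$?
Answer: $-4418$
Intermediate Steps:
$J{\left(r \right)} = -4$ ($J{\left(r \right)} = -4 + \left(r - r\right) = -4 + 0 = -4$)
$Y{\left(l \right)} = -4$
$w{\left(N \right)} = -4 - 5 N^{2}$
$O = -24$ ($O = -4 - 5 \left(-4 + 6\right)^{2} = -4 - 5 \cdot 2^{2} = -4 - 20 = -24$)
$94 \left(O - 23\right) = 94 \left(-24 - 23\right) = 94 \left(-47\right) = -4418$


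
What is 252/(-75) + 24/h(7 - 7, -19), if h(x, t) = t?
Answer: -2196/475 ≈ -4.6232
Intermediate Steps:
252/(-75) + 24/h(7 - 7, -19) = 252/(-75) + 24/(-19) = 252*(-1/75) + 24*(-1/19) = -84/25 - 24/19 = -2196/475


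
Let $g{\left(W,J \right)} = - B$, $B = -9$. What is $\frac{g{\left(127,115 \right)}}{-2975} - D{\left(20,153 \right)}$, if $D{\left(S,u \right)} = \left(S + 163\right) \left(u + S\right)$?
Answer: $- \frac{94185534}{2975} \approx -31659.0$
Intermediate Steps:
$g{\left(W,J \right)} = 9$ ($g{\left(W,J \right)} = \left(-1\right) \left(-9\right) = 9$)
$D{\left(S,u \right)} = \left(163 + S\right) \left(S + u\right)$
$\frac{g{\left(127,115 \right)}}{-2975} - D{\left(20,153 \right)} = \frac{9}{-2975} - \left(20^{2} + 163 \cdot 20 + 163 \cdot 153 + 20 \cdot 153\right) = 9 \left(- \frac{1}{2975}\right) - \left(400 + 3260 + 24939 + 3060\right) = - \frac{9}{2975} - 31659 = - \frac{94185534}{2975}$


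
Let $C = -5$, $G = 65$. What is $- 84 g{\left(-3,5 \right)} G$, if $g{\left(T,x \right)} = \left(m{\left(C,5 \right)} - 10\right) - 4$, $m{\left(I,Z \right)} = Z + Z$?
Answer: $21840$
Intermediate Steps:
$m{\left(I,Z \right)} = 2 Z$
$g{\left(T,x \right)} = -4$ ($g{\left(T,x \right)} = \left(2 \cdot 5 - 10\right) - 4 = \left(10 - 10\right) - 4 = 0 - 4 = -4$)
$- 84 g{\left(-3,5 \right)} G = \left(-84\right) \left(-4\right) 65 = 336 \cdot 65 = 21840$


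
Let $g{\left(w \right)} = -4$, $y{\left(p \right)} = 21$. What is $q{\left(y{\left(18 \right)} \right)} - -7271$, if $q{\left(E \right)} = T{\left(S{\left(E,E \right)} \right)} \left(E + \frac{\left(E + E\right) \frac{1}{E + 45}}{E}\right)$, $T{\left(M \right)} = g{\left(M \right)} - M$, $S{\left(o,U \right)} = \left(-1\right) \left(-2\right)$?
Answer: $\frac{78593}{11} \approx 7144.8$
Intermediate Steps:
$S{\left(o,U \right)} = 2$
$T{\left(M \right)} = -4 - M$
$q{\left(E \right)} = - \frac{12}{45 + E} - 6 E$ ($q{\left(E \right)} = \left(-4 - 2\right) \left(E + \frac{\left(E + E\right) \frac{1}{E + 45}}{E}\right) = \left(-4 - 2\right) \left(E + \frac{2 E \frac{1}{45 + E}}{E}\right) = - 6 \left(E + \frac{2 E \frac{1}{45 + E}}{E}\right) = - 6 \left(E + \frac{2}{45 + E}\right) = - \frac{12}{45 + E} - 6 E$)
$q{\left(y{\left(18 \right)} \right)} - -7271 = \frac{6 \left(-2 - 21^{2} - 945\right)}{45 + 21} - -7271 = \frac{6 \left(-2 - 441 - 945\right)}{66} + 7271 = 6 \cdot \frac{1}{66} \left(-2 - 441 - 945\right) + 7271 = 6 \cdot \frac{1}{66} \left(-1388\right) + 7271 = - \frac{1388}{11} + 7271 = \frac{78593}{11}$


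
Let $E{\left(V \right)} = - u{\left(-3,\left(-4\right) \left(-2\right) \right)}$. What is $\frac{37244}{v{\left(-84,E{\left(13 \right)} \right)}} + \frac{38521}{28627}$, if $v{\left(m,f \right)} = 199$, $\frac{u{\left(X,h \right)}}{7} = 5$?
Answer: $\frac{1073849667}{5696773} \approx 188.5$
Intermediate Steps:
$u{\left(X,h \right)} = 35$ ($u{\left(X,h \right)} = 7 \cdot 5 = 35$)
$E{\left(V \right)} = -35$ ($E{\left(V \right)} = \left(-1\right) 35 = -35$)
$\frac{37244}{v{\left(-84,E{\left(13 \right)} \right)}} + \frac{38521}{28627} = \frac{37244}{199} + \frac{38521}{28627} = \frac{1073849667}{5696773}$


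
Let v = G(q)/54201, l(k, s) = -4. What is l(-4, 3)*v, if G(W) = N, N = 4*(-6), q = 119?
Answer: 32/18067 ≈ 0.0017712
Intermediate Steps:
N = -24
G(W) = -24
v = -8/18067 (v = -24/54201 = -24*1/54201 = -8/18067 ≈ -0.00044280)
l(-4, 3)*v = -4*(-8/18067) = 32/18067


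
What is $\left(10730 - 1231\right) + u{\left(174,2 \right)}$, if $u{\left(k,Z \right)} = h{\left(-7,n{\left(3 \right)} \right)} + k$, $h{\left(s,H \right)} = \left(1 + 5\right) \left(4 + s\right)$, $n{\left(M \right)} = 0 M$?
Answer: $9655$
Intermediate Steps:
$n{\left(M \right)} = 0$
$h{\left(s,H \right)} = 24 + 6 s$ ($h{\left(s,H \right)} = 6 \left(4 + s\right) = 24 + 6 s$)
$u{\left(k,Z \right)} = -18 + k$ ($u{\left(k,Z \right)} = \left(24 + 6 \left(-7\right)\right) + k = \left(24 - 42\right) + k = -18 + k$)
$\left(10730 - 1231\right) + u{\left(174,2 \right)} = \left(10730 - 1231\right) + \left(-18 + 174\right) = 9499 + 156 = 9655$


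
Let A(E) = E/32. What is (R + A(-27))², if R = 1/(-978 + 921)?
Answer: 2468041/3326976 ≈ 0.74183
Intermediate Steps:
R = -1/57 (R = 1/(-57) = -1/57 ≈ -0.017544)
A(E) = E/32 (A(E) = E*(1/32) = E/32)
(R + A(-27))² = (-1/57 + (1/32)*(-27))² = (-1/57 - 27/32)² = (-1571/1824)² = 2468041/3326976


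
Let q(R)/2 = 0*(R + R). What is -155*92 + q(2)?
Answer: -14260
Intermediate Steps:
q(R) = 0 (q(R) = 2*(0*(R + R)) = 2*(0*(2*R)) = 2*0 = 0)
-155*92 + q(2) = -155*92 + 0 = -14260 + 0 = -14260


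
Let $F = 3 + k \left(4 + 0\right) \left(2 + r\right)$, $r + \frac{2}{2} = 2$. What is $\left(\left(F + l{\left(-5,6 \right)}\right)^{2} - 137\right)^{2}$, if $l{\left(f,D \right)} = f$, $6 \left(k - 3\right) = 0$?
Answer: $1038361$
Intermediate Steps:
$k = 3$ ($k = 3 + \frac{1}{6} \cdot 0 = 3 + 0 = 3$)
$r = 1$ ($r = -1 + 2 = 1$)
$F = 39$ ($F = 3 + 3 \left(4 + 0\right) \left(2 + 1\right) = 3 + 3 \cdot 4 \cdot 3 = 3 + 3 \cdot 12 = 3 + 36 = 39$)
$\left(\left(F + l{\left(-5,6 \right)}\right)^{2} - 137\right)^{2} = \left(\left(39 - 5\right)^{2} - 137\right)^{2} = \left(34^{2} - 137\right)^{2} = \left(1156 - 137\right)^{2} = 1019^{2} = 1038361$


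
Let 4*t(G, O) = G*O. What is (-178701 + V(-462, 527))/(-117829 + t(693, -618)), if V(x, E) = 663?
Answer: 356076/449795 ≈ 0.79164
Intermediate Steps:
t(G, O) = G*O/4 (t(G, O) = (G*O)/4 = G*O/4)
(-178701 + V(-462, 527))/(-117829 + t(693, -618)) = (-178701 + 663)/(-117829 + (¼)*693*(-618)) = -178038/(-117829 - 214137/2) = -178038/(-449795/2) = -178038*(-2/449795) = 356076/449795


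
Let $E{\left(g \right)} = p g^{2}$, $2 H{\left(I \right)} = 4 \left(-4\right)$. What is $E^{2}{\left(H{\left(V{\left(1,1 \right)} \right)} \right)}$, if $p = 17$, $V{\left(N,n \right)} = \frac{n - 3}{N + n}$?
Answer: $1183744$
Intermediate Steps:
$V{\left(N,n \right)} = \frac{-3 + n}{N + n}$
$H{\left(I \right)} = -8$ ($H{\left(I \right)} = \frac{4 \left(-4\right)}{2} = \frac{1}{2} \left(-16\right) = -8$)
$E{\left(g \right)} = 17 g^{2}$
$E^{2}{\left(H{\left(V{\left(1,1 \right)} \right)} \right)} = \left(17 \left(-8\right)^{2}\right)^{2} = \left(17 \cdot 64\right)^{2} = 1088^{2} = 1183744$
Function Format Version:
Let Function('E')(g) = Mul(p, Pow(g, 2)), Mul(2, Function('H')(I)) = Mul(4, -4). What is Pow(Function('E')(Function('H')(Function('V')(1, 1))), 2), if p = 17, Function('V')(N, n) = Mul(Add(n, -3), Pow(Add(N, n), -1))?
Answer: 1183744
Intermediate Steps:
Function('V')(N, n) = Mul(Pow(Add(N, n), -1), Add(-3, n)) (Function('V')(N, n) = Mul(Add(-3, n), Pow(Add(N, n), -1)) = Mul(Pow(Add(N, n), -1), Add(-3, n)))
Function('H')(I) = -8 (Function('H')(I) = Mul(Rational(1, 2), Mul(4, -4)) = Mul(Rational(1, 2), -16) = -8)
Function('E')(g) = Mul(17, Pow(g, 2))
Pow(Function('E')(Function('H')(Function('V')(1, 1))), 2) = Pow(Mul(17, Pow(-8, 2)), 2) = Pow(Mul(17, 64), 2) = Pow(1088, 2) = 1183744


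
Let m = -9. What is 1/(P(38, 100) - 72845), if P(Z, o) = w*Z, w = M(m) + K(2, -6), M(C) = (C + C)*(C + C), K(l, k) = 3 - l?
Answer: -1/60495 ≈ -1.6530e-5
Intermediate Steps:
M(C) = 4*C² (M(C) = (2*C)*(2*C) = 4*C²)
w = 325 (w = 4*(-9)² + (3 - 1*2) = 4*81 + (3 - 2) = 324 + 1 = 325)
P(Z, o) = 325*Z
1/(P(38, 100) - 72845) = 1/(325*38 - 72845) = 1/(12350 - 72845) = 1/(-60495) = -1/60495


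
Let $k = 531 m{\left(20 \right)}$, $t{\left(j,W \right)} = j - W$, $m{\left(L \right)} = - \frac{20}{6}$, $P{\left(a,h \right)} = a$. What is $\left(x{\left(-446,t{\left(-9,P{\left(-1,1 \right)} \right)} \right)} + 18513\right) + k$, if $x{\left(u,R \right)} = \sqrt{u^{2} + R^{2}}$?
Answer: $16743 + 2 \sqrt{49745} \approx 17189.0$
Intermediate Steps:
$m{\left(L \right)} = - \frac{10}{3}$ ($m{\left(L \right)} = \left(-20\right) \frac{1}{6} = - \frac{10}{3}$)
$k = -1770$ ($k = 531 \left(- \frac{10}{3}\right) = -1770$)
$x{\left(u,R \right)} = \sqrt{R^{2} + u^{2}}$
$\left(x{\left(-446,t{\left(-9,P{\left(-1,1 \right)} \right)} \right)} + 18513\right) + k = \left(\sqrt{\left(-9 - -1\right)^{2} + \left(-446\right)^{2}} + 18513\right) - 1770 = \left(\sqrt{\left(-9 + 1\right)^{2} + 198916} + 18513\right) - 1770 = \left(\sqrt{\left(-8\right)^{2} + 198916} + 18513\right) - 1770 = \left(\sqrt{64 + 198916} + 18513\right) - 1770 = \left(\sqrt{198980} + 18513\right) - 1770 = \left(2 \sqrt{49745} + 18513\right) - 1770 = \left(18513 + 2 \sqrt{49745}\right) - 1770 = 16743 + 2 \sqrt{49745}$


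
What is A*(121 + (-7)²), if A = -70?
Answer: -11900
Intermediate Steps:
A*(121 + (-7)²) = -70*(121 + (-7)²) = -70*(121 + 49) = -70*170 = -11900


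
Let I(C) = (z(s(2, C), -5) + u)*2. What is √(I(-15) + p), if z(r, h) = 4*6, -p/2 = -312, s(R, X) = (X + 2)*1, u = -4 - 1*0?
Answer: 2*√166 ≈ 25.768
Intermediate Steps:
u = -4 (u = -4 + 0 = -4)
s(R, X) = 2 + X (s(R, X) = (2 + X)*1 = 2 + X)
p = 624 (p = -2*(-312) = 624)
z(r, h) = 24
I(C) = 40 (I(C) = (24 - 4)*2 = 20*2 = 40)
√(I(-15) + p) = √(40 + 624) = √664 = 2*√166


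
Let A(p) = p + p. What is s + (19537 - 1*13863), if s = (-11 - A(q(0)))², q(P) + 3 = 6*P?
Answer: 5699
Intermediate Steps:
q(P) = -3 + 6*P
A(p) = 2*p
s = 25 (s = (-11 - 2*(-3 + 6*0))² = (-11 - 2*(-3 + 0))² = (-11 - 2*(-3))² = (-11 - 1*(-6))² = (-11 + 6)² = (-5)² = 25)
s + (19537 - 1*13863) = 25 + (19537 - 1*13863) = 25 + (19537 - 13863) = 25 + 5674 = 5699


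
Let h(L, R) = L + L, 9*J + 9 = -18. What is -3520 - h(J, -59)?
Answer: -3514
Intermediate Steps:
J = -3 (J = -1 + (⅑)*(-18) = -1 - 2 = -3)
h(L, R) = 2*L
-3520 - h(J, -59) = -3520 - 2*(-3) = -3520 - 1*(-6) = -3520 + 6 = -3514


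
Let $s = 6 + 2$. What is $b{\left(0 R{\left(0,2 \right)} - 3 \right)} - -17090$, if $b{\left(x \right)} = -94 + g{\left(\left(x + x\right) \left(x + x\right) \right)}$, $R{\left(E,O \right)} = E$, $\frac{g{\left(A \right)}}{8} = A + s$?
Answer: $17348$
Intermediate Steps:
$s = 8$
$g{\left(A \right)} = 64 + 8 A$ ($g{\left(A \right)} = 8 \left(A + 8\right) = 8 \left(8 + A\right) = 64 + 8 A$)
$b{\left(x \right)} = -30 + 32 x^{2}$ ($b{\left(x \right)} = -94 + \left(64 + 8 \left(x + x\right) \left(x + x\right)\right) = -94 + \left(64 + 8 \cdot 2 x 2 x\right) = -94 + \left(64 + 8 \cdot 4 x^{2}\right) = -94 + \left(64 + 32 x^{2}\right) = -30 + 32 x^{2}$)
$b{\left(0 R{\left(0,2 \right)} - 3 \right)} - -17090 = \left(-30 + 32 \left(0 \cdot 0 - 3\right)^{2}\right) - -17090 = \left(-30 + 32 \left(0 - 3\right)^{2}\right) + 17090 = \left(-30 + 32 \left(-3\right)^{2}\right) + 17090 = \left(-30 + 32 \cdot 9\right) + 17090 = \left(-30 + 288\right) + 17090 = 258 + 17090 = 17348$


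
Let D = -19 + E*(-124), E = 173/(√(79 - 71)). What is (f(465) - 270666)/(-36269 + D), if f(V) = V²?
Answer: 987777504/629647703 - 291967083*√2/1259295406 ≈ 1.2409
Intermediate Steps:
E = 173*√2/4 (E = 173/(√8) = 173/((2*√2)) = 173*(√2/4) = 173*√2/4 ≈ 61.165)
D = -19 - 5363*√2 (D = -19 + (173*√2/4)*(-124) = -19 - 5363*√2 ≈ -7603.4)
(f(465) - 270666)/(-36269 + D) = (465² - 270666)/(-36269 + (-19 - 5363*√2)) = (216225 - 270666)/(-36288 - 5363*√2) = -54441/(-36288 - 5363*√2)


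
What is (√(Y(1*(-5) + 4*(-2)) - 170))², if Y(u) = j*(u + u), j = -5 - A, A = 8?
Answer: 168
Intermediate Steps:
j = -13 (j = -5 - 1*8 = -5 - 8 = -13)
Y(u) = -26*u (Y(u) = -13*(u + u) = -26*u)
(√(Y(1*(-5) + 4*(-2)) - 170))² = (√(-26*(1*(-5) + 4*(-2)) - 170))² = (√(-26*(-5 - 8) - 170))² = (√(-26*(-13) - 170))² = (√(338 - 170))² = (√168)² = (2*√42)² = 168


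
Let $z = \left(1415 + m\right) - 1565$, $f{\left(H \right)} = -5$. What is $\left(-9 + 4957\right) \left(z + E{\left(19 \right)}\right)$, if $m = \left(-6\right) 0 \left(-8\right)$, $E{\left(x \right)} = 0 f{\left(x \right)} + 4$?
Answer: $-722408$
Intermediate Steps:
$E{\left(x \right)} = 4$ ($E{\left(x \right)} = 0 \left(-5\right) + 4 = 0 + 4 = 4$)
$m = 0$ ($m = 0 \left(-8\right) = 0$)
$z = -150$ ($z = \left(1415 + 0\right) - 1565 = 1415 - 1565 = -150$)
$\left(-9 + 4957\right) \left(z + E{\left(19 \right)}\right) = \left(-9 + 4957\right) \left(-150 + 4\right) = 4948 \left(-146\right) = -722408$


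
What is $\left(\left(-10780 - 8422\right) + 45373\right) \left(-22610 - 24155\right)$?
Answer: $-1223886815$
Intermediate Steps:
$\left(\left(-10780 - 8422\right) + 45373\right) \left(-22610 - 24155\right) = \left(\left(-10780 - 8422\right) + 45373\right) \left(-46765\right) = \left(-19202 + 45373\right) \left(-46765\right) = 26171 \left(-46765\right) = -1223886815$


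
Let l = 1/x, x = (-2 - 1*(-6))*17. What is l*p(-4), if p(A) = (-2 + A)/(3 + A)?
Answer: 3/34 ≈ 0.088235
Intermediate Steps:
x = 68 (x = (-2 + 6)*17 = 4*17 = 68)
l = 1/68 ≈ 0.014706
p(A) = (-2 + A)/(3 + A)
l*p(-4) = ((-2 - 4)/(3 - 4))/68 = (-6/(-1))/68 = (-1*(-6))/68 = (1/68)*6 = 3/34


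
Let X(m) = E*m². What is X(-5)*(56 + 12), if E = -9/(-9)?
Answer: 1700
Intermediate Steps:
E = 1 (E = -9*(-⅑) = 1)
X(m) = m² (X(m) = 1*m² = m²)
X(-5)*(56 + 12) = (-5)²*(56 + 12) = 25*68 = 1700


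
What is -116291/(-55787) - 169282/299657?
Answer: 25403677253/16716965059 ≈ 1.5196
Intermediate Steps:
-116291/(-55787) - 169282/299657 = -116291*(-1/55787) - 169282*1/299657 = 116291/55787 - 169282/299657 = 25403677253/16716965059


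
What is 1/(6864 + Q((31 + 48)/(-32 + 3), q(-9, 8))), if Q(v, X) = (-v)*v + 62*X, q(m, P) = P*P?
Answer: 841/9103471 ≈ 9.2382e-5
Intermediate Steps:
q(m, P) = P²
Q(v, X) = -v² + 62*X
1/(6864 + Q((31 + 48)/(-32 + 3), q(-9, 8))) = 1/(6864 + (-((31 + 48)/(-32 + 3))² + 62*8²)) = 1/(6864 + (-(79/(-29))² + 62*64)) = 1/(6864 + (-(79*(-1/29))² + 3968)) = 1/(6864 + (-(-79/29)² + 3968)) = 1/(6864 + (-1*6241/841 + 3968)) = 1/(6864 + (-6241/841 + 3968)) = 1/(6864 + 3330847/841) = 1/(9103471/841) = 841/9103471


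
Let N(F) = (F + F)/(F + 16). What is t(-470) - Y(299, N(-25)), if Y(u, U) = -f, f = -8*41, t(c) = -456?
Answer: -784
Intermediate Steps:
f = -328
N(F) = 2*F/(16 + F) (N(F) = (2*F)/(16 + F) = 2*F/(16 + F))
Y(u, U) = 328 (Y(u, U) = -1*(-328) = 328)
t(-470) - Y(299, N(-25)) = -456 - 1*328 = -456 - 328 = -784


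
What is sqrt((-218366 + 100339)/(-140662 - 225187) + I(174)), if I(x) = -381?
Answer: I*sqrt(50951951935258)/365849 ≈ 19.511*I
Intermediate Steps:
sqrt((-218366 + 100339)/(-140662 - 225187) + I(174)) = sqrt((-218366 + 100339)/(-140662 - 225187) - 381) = sqrt(-118027/(-365849) - 381) = sqrt(-118027*(-1/365849) - 381) = sqrt(118027/365849 - 381) = sqrt(-139270442/365849) = I*sqrt(50951951935258)/365849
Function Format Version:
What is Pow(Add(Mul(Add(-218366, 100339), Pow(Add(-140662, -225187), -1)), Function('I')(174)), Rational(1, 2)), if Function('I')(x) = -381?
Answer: Mul(Rational(1, 365849), I, Pow(50951951935258, Rational(1, 2))) ≈ Mul(19.511, I)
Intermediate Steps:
Pow(Add(Mul(Add(-218366, 100339), Pow(Add(-140662, -225187), -1)), Function('I')(174)), Rational(1, 2)) = Pow(Add(Mul(Add(-218366, 100339), Pow(Add(-140662, -225187), -1)), -381), Rational(1, 2)) = Pow(Add(Mul(-118027, Pow(-365849, -1)), -381), Rational(1, 2)) = Pow(Add(Mul(-118027, Rational(-1, 365849)), -381), Rational(1, 2)) = Pow(Add(Rational(118027, 365849), -381), Rational(1, 2)) = Pow(Rational(-139270442, 365849), Rational(1, 2)) = Mul(Rational(1, 365849), I, Pow(50951951935258, Rational(1, 2)))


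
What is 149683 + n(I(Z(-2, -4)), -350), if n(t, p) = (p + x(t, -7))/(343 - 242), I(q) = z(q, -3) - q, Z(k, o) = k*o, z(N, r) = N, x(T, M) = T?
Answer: 15117633/101 ≈ 1.4968e+5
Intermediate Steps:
I(q) = 0 (I(q) = q - q = 0)
n(t, p) = p/101 + t/101 (n(t, p) = (p + t)/(343 - 242) = (p + t)/101 = (p + t)*(1/101) = p/101 + t/101)
149683 + n(I(Z(-2, -4)), -350) = 149683 + ((1/101)*(-350) + (1/101)*0) = 149683 + (-350/101 + 0) = 149683 - 350/101 = 15117633/101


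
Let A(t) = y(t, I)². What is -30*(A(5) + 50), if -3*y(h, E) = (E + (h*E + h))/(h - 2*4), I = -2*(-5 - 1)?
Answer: -99790/27 ≈ -3695.9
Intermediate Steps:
I = 12 (I = -2*(-6) = 12)
y(h, E) = -(E + h + E*h)/(3*(-8 + h)) (y(h, E) = -(E + (h*E + h))/(3*(h - 2*4)) = -(E + (E*h + h))/(3*(h - 8)) = -(E + (h + E*h))/(3*(-8 + h)) = -(E + h + E*h)/(3*(-8 + h)))
A(t) = (-12 - 13*t)²/(9*(-8 + t)²) (A(t) = ((-1*12 - t - 1*12*t)/(3*(-8 + t)))² = ((-12 - t - 12*t)/(3*(-8 + t)))² = ((-12 - 13*t)/(3*(-8 + t)))² = (-12 - 13*t)²/(9*(-8 + t)²))
-30*(A(5) + 50) = -30*((12 + 13*5)²/(9*(-8 + 5)²) + 50) = -30*((⅑)*(12 + 65)²/(-3)² + 50) = -30*((⅑)*(⅑)*77² + 50) = -30*((⅑)*(⅑)*5929 + 50) = -30*(5929/81 + 50) = -30*9979/81 = -99790/27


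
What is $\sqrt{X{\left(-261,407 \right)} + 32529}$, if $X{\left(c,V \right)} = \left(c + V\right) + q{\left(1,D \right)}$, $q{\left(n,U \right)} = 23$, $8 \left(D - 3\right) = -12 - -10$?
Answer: $\sqrt{32698} \approx 180.83$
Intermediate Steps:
$D = \frac{11}{4}$ ($D = 3 + \frac{-12 - -10}{8} = 3 + \frac{-12 + 10}{8} = 3 + \frac{1}{8} \left(-2\right) = 3 - \frac{1}{4} = \frac{11}{4} \approx 2.75$)
$X{\left(c,V \right)} = 23 + V + c$ ($X{\left(c,V \right)} = \left(c + V\right) + 23 = \left(V + c\right) + 23 = 23 + V + c$)
$\sqrt{X{\left(-261,407 \right)} + 32529} = \sqrt{\left(23 + 407 - 261\right) + 32529} = \sqrt{169 + 32529} = \sqrt{32698}$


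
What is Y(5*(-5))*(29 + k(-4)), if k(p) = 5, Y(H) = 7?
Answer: 238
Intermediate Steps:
Y(5*(-5))*(29 + k(-4)) = 7*(29 + 5) = 7*34 = 238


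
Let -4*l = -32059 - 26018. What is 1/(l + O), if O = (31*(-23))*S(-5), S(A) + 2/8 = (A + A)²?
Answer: -2/113205 ≈ -1.7667e-5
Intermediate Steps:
S(A) = -¼ + 4*A² (S(A) = -¼ + (A + A)² = -¼ + (2*A)² = -¼ + 4*A²)
l = 58077/4 (l = -(-32059 - 26018)/4 = -¼*(-58077) = 58077/4 ≈ 14519.)
O = -284487/4 (O = (31*(-23))*(-¼ + 4*(-5)²) = -713*(-¼ + 4*25) = -713*(-¼ + 100) = -713*399/4 = -284487/4 ≈ -71122.)
1/(l + O) = 1/(58077/4 - 284487/4) = 1/(-113205/2) = -2/113205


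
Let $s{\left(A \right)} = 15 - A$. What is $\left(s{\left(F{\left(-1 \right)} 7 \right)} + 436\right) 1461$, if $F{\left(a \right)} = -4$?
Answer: $699819$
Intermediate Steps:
$\left(s{\left(F{\left(-1 \right)} 7 \right)} + 436\right) 1461 = \left(\left(15 - \left(-4\right) 7\right) + 436\right) 1461 = \left(\left(15 - -28\right) + 436\right) 1461 = \left(\left(15 + 28\right) + 436\right) 1461 = \left(43 + 436\right) 1461 = 479 \cdot 1461 = 699819$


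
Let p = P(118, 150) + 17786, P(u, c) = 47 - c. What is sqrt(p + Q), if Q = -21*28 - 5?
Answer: sqrt(17090) ≈ 130.73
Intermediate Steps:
Q = -593 (Q = -588 - 5 = -593)
p = 17683 (p = (47 - 1*150) + 17786 = (47 - 150) + 17786 = -103 + 17786 = 17683)
sqrt(p + Q) = sqrt(17683 - 593) = sqrt(17090)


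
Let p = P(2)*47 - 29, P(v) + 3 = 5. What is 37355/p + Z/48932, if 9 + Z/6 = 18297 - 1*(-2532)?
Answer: 7061441/12233 ≈ 577.25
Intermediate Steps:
P(v) = 2 (P(v) = -3 + 5 = 2)
p = 65 (p = 2*47 - 29 = 94 - 29 = 65)
Z = 124920 (Z = -54 + 6*(18297 - 1*(-2532)) = -54 + 6*(18297 + 2532) = -54 + 6*20829 = -54 + 124974 = 124920)
37355/p + Z/48932 = 37355/65 + 124920/48932 = 37355*(1/65) + 124920*(1/48932) = 7471/13 + 31230/12233 = 7061441/12233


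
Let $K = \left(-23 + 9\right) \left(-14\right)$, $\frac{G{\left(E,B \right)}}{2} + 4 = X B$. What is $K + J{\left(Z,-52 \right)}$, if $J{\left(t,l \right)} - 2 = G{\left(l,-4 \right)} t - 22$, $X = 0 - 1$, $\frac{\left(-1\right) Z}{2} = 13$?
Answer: $176$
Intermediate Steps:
$Z = -26$ ($Z = \left(-2\right) 13 = -26$)
$X = -1$ ($X = 0 - 1 = -1$)
$G{\left(E,B \right)} = -8 - 2 B$ ($G{\left(E,B \right)} = -8 + 2 \left(- B\right) = -8 - 2 B$)
$J{\left(t,l \right)} = -20$ ($J{\left(t,l \right)} = 2 + \left(\left(-8 - -8\right) t - 22\right) = 2 + \left(\left(-8 + 8\right) t - 22\right) = 2 - \left(22 + 0 t\right) = 2 + \left(0 - 22\right) = 2 - 22 = -20$)
$K = 196$ ($K = \left(-14\right) \left(-14\right) = 196$)
$K + J{\left(Z,-52 \right)} = 196 - 20 = 176$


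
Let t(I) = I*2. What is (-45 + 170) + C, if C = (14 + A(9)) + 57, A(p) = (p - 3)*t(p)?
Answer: 304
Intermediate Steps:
t(I) = 2*I
A(p) = 2*p*(-3 + p) (A(p) = (p - 3)*(2*p) = (-3 + p)*(2*p) = 2*p*(-3 + p))
C = 179 (C = (14 + 2*9*(-3 + 9)) + 57 = (14 + 2*9*6) + 57 = (14 + 108) + 57 = 122 + 57 = 179)
(-45 + 170) + C = (-45 + 170) + 179 = 125 + 179 = 304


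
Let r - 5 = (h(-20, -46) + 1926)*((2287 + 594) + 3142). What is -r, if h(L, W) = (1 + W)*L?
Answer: -17021003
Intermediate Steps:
h(L, W) = L*(1 + W)
r = 17021003 (r = 5 + (-20*(1 - 46) + 1926)*((2287 + 594) + 3142) = 5 + (-20*(-45) + 1926)*(2881 + 3142) = 5 + (900 + 1926)*6023 = 5 + 2826*6023 = 5 + 17020998 = 17021003)
-r = -1*17021003 = -17021003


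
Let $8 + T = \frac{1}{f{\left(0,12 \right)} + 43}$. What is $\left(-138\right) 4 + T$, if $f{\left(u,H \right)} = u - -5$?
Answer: $- \frac{26879}{48} \approx -559.98$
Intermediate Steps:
$f{\left(u,H \right)} = 5 + u$ ($f{\left(u,H \right)} = u + 5 = 5 + u$)
$T = - \frac{383}{48}$ ($T = -8 + \frac{1}{\left(5 + 0\right) + 43} = -8 + \frac{1}{5 + 43} = -8 + \frac{1}{48} = - \frac{383}{48} \approx -7.9792$)
$\left(-138\right) 4 + T = \left(-138\right) 4 - \frac{383}{48} = -552 - \frac{383}{48} = - \frac{26879}{48}$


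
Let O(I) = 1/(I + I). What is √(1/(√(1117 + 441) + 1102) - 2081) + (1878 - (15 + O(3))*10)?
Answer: 5179/3 + √(-2293261 - 2081*√1558)/√(1102 + √1558) ≈ 1726.3 + 45.618*I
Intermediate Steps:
O(I) = 1/(2*I)
√(1/(√(1117 + 441) + 1102) - 2081) + (1878 - (15 + O(3))*10) = √(1/(√(1117 + 441) + 1102) - 2081) + (1878 - (15 + (½)/3)*10) = √(1/(√1558 + 1102) - 2081) + (1878 - (15 + (½)*(⅓))*10) = √(1/(1102 + √1558) - 2081) + (1878 - (15 + ⅙)*10) = √(-2081 + 1/(1102 + √1558)) + (1878 - 91*10/6) = √(-2081 + 1/(1102 + √1558)) + (1878 - 1*455/3) = √(-2081 + 1/(1102 + √1558)) + (1878 - 455/3) = √(-2081 + 1/(1102 + √1558)) + 5179/3 = 5179/3 + √(-2081 + 1/(1102 + √1558))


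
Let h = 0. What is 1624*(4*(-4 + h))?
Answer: -25984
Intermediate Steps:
1624*(4*(-4 + h)) = 1624*(4*(-4 + 0)) = 1624*(4*(-4)) = 1624*(-16) = -25984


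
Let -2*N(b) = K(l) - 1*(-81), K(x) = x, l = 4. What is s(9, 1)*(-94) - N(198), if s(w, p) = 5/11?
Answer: -5/22 ≈ -0.22727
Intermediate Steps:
s(w, p) = 5/11 (s(w, p) = 5*(1/11) = 5/11)
N(b) = -85/2 (N(b) = -(4 - 1*(-81))/2 = -(4 + 81)/2 = -½*85 = -85/2)
s(9, 1)*(-94) - N(198) = (5/11)*(-94) - 1*(-85/2) = -470/11 + 85/2 = -5/22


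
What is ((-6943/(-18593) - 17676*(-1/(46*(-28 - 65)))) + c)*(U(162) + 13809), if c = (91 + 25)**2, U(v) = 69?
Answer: 2474916438721230/13256809 ≈ 1.8669e+8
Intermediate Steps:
c = 13456 (c = 116**2 = 13456)
((-6943/(-18593) - 17676*(-1/(46*(-28 - 65)))) + c)*(U(162) + 13809) = ((-6943/(-18593) - 17676*(-1/(46*(-28 - 65)))) + 13456)*(69 + 13809) = ((-6943*(-1/18593) - 17676/((-93*(-46)))) + 13456)*13878 = ((6943/18593 - 17676/4278) + 13456)*13878 = ((6943/18593 - 17676*1/4278) + 13456)*13878 = ((6943/18593 - 2946/713) + 13456)*13878 = (-49824619/13256809 + 13456)*13878 = (178333797285/13256809)*13878 = 2474916438721230/13256809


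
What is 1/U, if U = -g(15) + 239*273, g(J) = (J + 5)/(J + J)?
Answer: 3/195739 ≈ 1.5327e-5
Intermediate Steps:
g(J) = (5 + J)/(2*J) (g(J) = (5 + J)/((2*J)) = (5 + J)*(1/(2*J)) = (5 + J)/(2*J))
U = 195739/3 (U = -(5 + 15)/(2*15) + 239*273 = -20/(2*15) + 65247 = -1*⅔ + 65247 = -⅔ + 65247 = 195739/3 ≈ 65246.)
1/U = 1/(195739/3) = 3/195739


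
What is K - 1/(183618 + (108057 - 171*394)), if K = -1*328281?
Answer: -73633756582/224301 ≈ -3.2828e+5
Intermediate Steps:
K = -328281
K - 1/(183618 + (108057 - 171*394)) = -328281 - 1/(183618 + (108057 - 171*394)) = -328281 - 1/(183618 + (108057 - 1*67374)) = -328281 - 1/(183618 + (108057 - 67374)) = -328281 - 1/(183618 + 40683) = -328281 - 1/224301 = -73633756582/224301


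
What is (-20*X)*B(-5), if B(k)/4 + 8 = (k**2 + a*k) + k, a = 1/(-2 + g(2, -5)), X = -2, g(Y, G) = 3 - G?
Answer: 5360/3 ≈ 1786.7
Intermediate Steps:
a = 1/6 (a = 1/(-2 + (3 - 1*(-5))) = 1/(-2 + (3 + 5)) = 1/(-2 + 8) = 1/6 ≈ 0.16667)
B(k) = -32 + 4*k**2 + 14*k/3 (B(k) = -32 + 4*((k**2 + k/6) + k) = -32 + 4*(k**2 + 7*k/6) = -32 + (4*k**2 + 14*k/3) = -32 + 4*k**2 + 14*k/3)
(-20*X)*B(-5) = (-20*(-2))*(-32 + 4*(-5)**2 + (14/3)*(-5)) = 40*(-32 + 4*25 - 70/3) = 40*(-32 + 100 - 70/3) = 40*(134/3) = 5360/3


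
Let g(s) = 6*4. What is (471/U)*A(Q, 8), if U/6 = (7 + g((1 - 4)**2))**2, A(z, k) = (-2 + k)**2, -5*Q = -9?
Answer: 2826/961 ≈ 2.9407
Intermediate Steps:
Q = 9/5 (Q = -1/5*(-9) = 9/5 ≈ 1.8000)
g(s) = 24
U = 5766 (U = 6*(7 + 24)**2 = 6*31**2 = 6*961 = 5766)
(471/U)*A(Q, 8) = (471/5766)*(-2 + 8)**2 = (471*(1/5766))*6**2 = (157/1922)*36 = 2826/961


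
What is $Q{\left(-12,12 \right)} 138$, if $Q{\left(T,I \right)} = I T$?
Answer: $-19872$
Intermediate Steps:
$Q{\left(-12,12 \right)} 138 = 12 \left(-12\right) 138 = \left(-144\right) 138 = -19872$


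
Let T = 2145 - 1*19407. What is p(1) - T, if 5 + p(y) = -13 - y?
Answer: 17243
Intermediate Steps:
p(y) = -18 - y (p(y) = -5 + (-13 - y) = -18 - y)
T = -17262 (T = 2145 - 19407 = -17262)
p(1) - T = (-18 - 1*1) - 1*(-17262) = (-18 - 1) + 17262 = -19 + 17262 = 17243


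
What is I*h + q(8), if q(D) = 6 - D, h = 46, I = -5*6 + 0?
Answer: -1382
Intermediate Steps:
I = -30 (I = -30 + 0 = -30)
I*h + q(8) = -30*46 + (6 - 1*8) = -1380 + (6 - 8) = -1380 - 2 = -1382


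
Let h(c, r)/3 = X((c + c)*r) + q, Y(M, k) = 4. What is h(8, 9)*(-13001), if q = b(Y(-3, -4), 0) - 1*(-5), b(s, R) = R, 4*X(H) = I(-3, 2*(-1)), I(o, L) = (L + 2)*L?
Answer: -195015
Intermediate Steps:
I(o, L) = L*(2 + L) (I(o, L) = (2 + L)*L = L*(2 + L))
X(H) = 0 (X(H) = ((2*(-1))*(2 + 2*(-1)))/4 = (-2*(2 - 2))/4 = (-2*0)/4 = (¼)*0 = 0)
q = 5 (q = 0 - 1*(-5) = 0 + 5 = 5)
h(c, r) = 15 (h(c, r) = 3*(0 + 5) = 3*5 = 15)
h(8, 9)*(-13001) = 15*(-13001) = -195015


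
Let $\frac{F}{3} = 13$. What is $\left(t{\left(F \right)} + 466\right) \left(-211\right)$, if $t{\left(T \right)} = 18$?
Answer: $-102124$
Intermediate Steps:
$F = 39$ ($F = 3 \cdot 13 = 39$)
$\left(t{\left(F \right)} + 466\right) \left(-211\right) = \left(18 + 466\right) \left(-211\right) = 484 \left(-211\right) = -102124$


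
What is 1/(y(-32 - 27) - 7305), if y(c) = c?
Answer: -1/7364 ≈ -0.00013580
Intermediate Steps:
1/(y(-32 - 27) - 7305) = 1/((-32 - 27) - 7305) = 1/(-59 - 7305) = 1/(-7364) = -1/7364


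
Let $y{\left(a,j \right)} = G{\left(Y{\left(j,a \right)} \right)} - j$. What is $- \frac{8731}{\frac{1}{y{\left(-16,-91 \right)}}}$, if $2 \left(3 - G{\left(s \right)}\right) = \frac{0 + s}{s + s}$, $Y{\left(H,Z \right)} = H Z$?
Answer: $- \frac{3274125}{4} \approx -8.1853 \cdot 10^{5}$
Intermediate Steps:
$G{\left(s \right)} = \frac{11}{4}$ ($G{\left(s \right)} = 3 - \frac{\left(0 + s\right) \frac{1}{s + s}}{2} = 3 - \frac{s \frac{1}{2 s}}{2} = 3 - \frac{1}{4} = \frac{11}{4}$)
$y{\left(a,j \right)} = \frac{11}{4} - j$
$- \frac{8731}{\frac{1}{y{\left(-16,-91 \right)}}} = - \frac{8731}{\frac{1}{\frac{11}{4} - -91}} = - \frac{8731}{\frac{1}{\frac{11}{4} + 91}} = - \frac{8731}{\frac{1}{\frac{375}{4}}} = - \frac{8731}{\frac{4}{375}} = \left(-8731\right) \frac{375}{4} = - \frac{3274125}{4}$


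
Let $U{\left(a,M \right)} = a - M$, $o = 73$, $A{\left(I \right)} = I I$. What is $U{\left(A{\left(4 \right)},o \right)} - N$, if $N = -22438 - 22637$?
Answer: $45018$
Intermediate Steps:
$A{\left(I \right)} = I^{2}$
$N = -45075$ ($N = -22438 - 22637 = -45075$)
$U{\left(A{\left(4 \right)},o \right)} - N = \left(4^{2} - 73\right) - -45075 = \left(16 - 73\right) + 45075 = -57 + 45075 = 45018$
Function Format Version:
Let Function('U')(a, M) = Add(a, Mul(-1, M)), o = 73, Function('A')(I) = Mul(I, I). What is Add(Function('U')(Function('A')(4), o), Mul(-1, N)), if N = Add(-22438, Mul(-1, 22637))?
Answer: 45018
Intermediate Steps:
Function('A')(I) = Pow(I, 2)
N = -45075 (N = Add(-22438, -22637) = -45075)
Add(Function('U')(Function('A')(4), o), Mul(-1, N)) = Add(Add(Pow(4, 2), Mul(-1, 73)), Mul(-1, -45075)) = Add(Add(16, -73), 45075) = Add(-57, 45075) = 45018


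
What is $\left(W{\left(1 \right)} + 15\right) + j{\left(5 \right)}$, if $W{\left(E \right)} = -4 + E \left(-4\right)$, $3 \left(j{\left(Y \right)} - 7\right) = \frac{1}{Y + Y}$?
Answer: $\frac{421}{30} \approx 14.033$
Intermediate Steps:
$j{\left(Y \right)} = 7 + \frac{1}{6 Y}$ ($j{\left(Y \right)} = 7 + \frac{1}{3 \left(Y + Y\right)} = 7 + \frac{1}{3 \cdot 2 Y} = 7 + \frac{\frac{1}{2} \frac{1}{Y}}{3} = 7 + \frac{1}{6 Y}$)
$W{\left(E \right)} = -4 - 4 E$
$\left(W{\left(1 \right)} + 15\right) + j{\left(5 \right)} = \left(\left(-4 - 4\right) + 15\right) + \left(7 + \frac{1}{6 \cdot 5}\right) = \left(\left(-4 - 4\right) + 15\right) + \left(7 + \frac{1}{6} \cdot \frac{1}{5}\right) = \left(-8 + 15\right) + \left(7 + \frac{1}{30}\right) = 7 + \frac{211}{30} = \frac{421}{30}$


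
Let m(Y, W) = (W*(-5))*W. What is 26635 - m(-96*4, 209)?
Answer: 245040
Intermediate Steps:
m(Y, W) = -5*W² (m(Y, W) = (-5*W)*W = -5*W²)
26635 - m(-96*4, 209) = 26635 - (-5)*209² = 26635 - (-5)*43681 = 26635 - 1*(-218405) = 26635 + 218405 = 245040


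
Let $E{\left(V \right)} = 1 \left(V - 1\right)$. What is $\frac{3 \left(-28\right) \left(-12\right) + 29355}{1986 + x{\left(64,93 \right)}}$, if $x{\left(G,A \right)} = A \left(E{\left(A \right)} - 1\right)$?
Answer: $\frac{10121}{3483} \approx 2.9058$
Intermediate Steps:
$E{\left(V \right)} = -1 + V$ ($E{\left(V \right)} = 1 \left(-1 + V\right) = -1 + V$)
$x{\left(G,A \right)} = A \left(-2 + A\right)$ ($x{\left(G,A \right)} = A \left(\left(-1 + A\right) - 1\right) = A \left(-2 + A\right)$)
$\frac{3 \left(-28\right) \left(-12\right) + 29355}{1986 + x{\left(64,93 \right)}} = \frac{3 \left(-28\right) \left(-12\right) + 29355}{1986 + 93 \left(-2 + 93\right)} = \frac{\left(-84\right) \left(-12\right) + 29355}{1986 + 93 \cdot 91} = \frac{1008 + 29355}{1986 + 8463} = \frac{30363}{10449} = 30363 \cdot \frac{1}{10449} = \frac{10121}{3483}$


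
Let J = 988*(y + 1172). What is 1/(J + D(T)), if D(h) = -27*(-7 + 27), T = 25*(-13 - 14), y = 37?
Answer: 1/1193952 ≈ 8.3755e-7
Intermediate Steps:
T = -675 (T = 25*(-27) = -675)
D(h) = -540 (D(h) = -27*20 = -540)
J = 1194492 (J = 988*(37 + 1172) = 988*1209 = 1194492)
1/(J + D(T)) = 1/(1194492 - 540) = 1/1193952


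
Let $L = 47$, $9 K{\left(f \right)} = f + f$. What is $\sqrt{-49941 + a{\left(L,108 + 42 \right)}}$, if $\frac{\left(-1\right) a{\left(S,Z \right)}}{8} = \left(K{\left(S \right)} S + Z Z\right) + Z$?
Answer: $\frac{73 i \sqrt{397}}{3} \approx 484.84 i$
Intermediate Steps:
$K{\left(f \right)} = \frac{2 f}{9}$ ($K{\left(f \right)} = \frac{f + f}{9} = \frac{2 f}{9}$)
$a{\left(S,Z \right)} = - 8 Z - 8 Z^{2} - \frac{16 S^{2}}{9}$ ($a{\left(S,Z \right)} = - 8 \left(\left(\frac{2 S}{9} S + Z Z\right) + Z\right) = - 8 \left(\left(\frac{2 S^{2}}{9} + Z^{2}\right) + Z\right) = - 8 \left(\left(Z^{2} + \frac{2 S^{2}}{9}\right) + Z\right) = - 8 \left(Z + Z^{2} + \frac{2 S^{2}}{9}\right) = - 8 Z - 8 Z^{2} - \frac{16 S^{2}}{9}$)
$\sqrt{-49941 + a{\left(L,108 + 42 \right)}} = \sqrt{-49941 - \left(\frac{35344}{9} + 8 \left(108 + 42\right)^{2} + 8 \left(108 + 42\right)\right)} = \sqrt{-49941 - \left(\frac{46144}{9} + 180000\right)} = \sqrt{-49941 - \frac{1666144}{9}} = \sqrt{- \frac{2115613}{9}} = \frac{73 i \sqrt{397}}{3}$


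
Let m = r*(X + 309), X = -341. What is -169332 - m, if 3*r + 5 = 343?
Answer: -497180/3 ≈ -1.6573e+5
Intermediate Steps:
r = 338/3 (r = -5/3 + (⅓)*343 = -5/3 + 343/3 = 338/3 ≈ 112.67)
m = -10816/3 (m = 338*(-341 + 309)/3 = (338/3)*(-32) = -10816/3 ≈ -3605.3)
-169332 - m = -169332 - 1*(-10816/3) = -169332 + 10816/3 = -497180/3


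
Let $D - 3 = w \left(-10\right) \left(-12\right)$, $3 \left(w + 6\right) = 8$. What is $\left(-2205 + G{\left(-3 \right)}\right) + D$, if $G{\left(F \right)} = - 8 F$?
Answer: $-2578$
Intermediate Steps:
$w = - \frac{10}{3}$ ($w = -6 + \frac{1}{3} \cdot 8 = -6 + \frac{8}{3} = - \frac{10}{3} \approx -3.3333$)
$D = -397$ ($D = 3 + \left(- \frac{10}{3}\right) \left(-10\right) \left(-12\right) = 3 + \frac{100}{3} \left(-12\right) = 3 - 400 = -397$)
$\left(-2205 + G{\left(-3 \right)}\right) + D = \left(-2205 - -24\right) - 397 = \left(-2205 + 24\right) - 397 = -2181 - 397 = -2578$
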